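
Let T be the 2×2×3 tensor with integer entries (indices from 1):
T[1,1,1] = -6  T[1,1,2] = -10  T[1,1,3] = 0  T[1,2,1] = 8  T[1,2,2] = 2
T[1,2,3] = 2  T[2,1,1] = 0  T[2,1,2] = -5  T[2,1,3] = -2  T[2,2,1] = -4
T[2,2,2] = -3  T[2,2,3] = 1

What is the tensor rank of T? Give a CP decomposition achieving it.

Lower bound: the mode-3 unfolding of T (rows indexed by k, columns by (i,j) = (1,1), (1,2), (2,1), (2,2)) is [[-6, 8, 0, -4], [-10, 2, -5, -3], [0, 2, -2, 1]].
There the 3×3 minor on rows k ∈ {1, 2, 3}, columns (i,j) ∈ {(1,1), (1,2), (2,1)} is det [[-6, 8, 0], [-10, 2, -5], [0, 2, -2]] = -196 ≠ 0, so this unfolding has rank ≥ 3; CP rank is at least every unfolding rank, so rank(T) ≥ 3. (Unfolding ranks only ever bound the CP rank from below — rank(T) can be strictly larger than all of them — so the matching upper bound has to come from an explicit 3-term decomposition.)
Upper bound: T is a sum of 3 rank-1 terms, T = [1, 1] ⊗ [1, 0] ⊗ [-2, -4, -4] + [2, -1] ⊗ [1, -2] ⊗ [-2, -1, 0] + [2, 1] ⊗ [2, 1] ⊗ [0, -1, 1] (written with every a and b primitive with positive leading entry and the scale carried by c; CP decompositions are not unique, and this one is verified by expanding entrywise), so rank(T) ≤ 3.
These bounds meet, so rank(T) = 3.

rank(T) = 3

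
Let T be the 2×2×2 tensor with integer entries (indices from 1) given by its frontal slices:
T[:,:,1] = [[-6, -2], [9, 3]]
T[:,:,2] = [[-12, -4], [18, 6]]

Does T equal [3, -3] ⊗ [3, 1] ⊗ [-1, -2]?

Reconstruct entry (1,1,1) from the claimed factors: Σₗ aₗ[1]bₗ[1]cₗ[1] = (3)·(3)·(-1) = -9, but T[1,1,1] = -6. The claim is false.

No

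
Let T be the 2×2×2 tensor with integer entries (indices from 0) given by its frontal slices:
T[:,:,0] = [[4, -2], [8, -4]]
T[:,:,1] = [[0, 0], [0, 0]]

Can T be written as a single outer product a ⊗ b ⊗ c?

Yes

The mode-1 fibre T[:,0,0] = [4, 8] gives a = [1, 2] (primitive direction); the mode-2 fibre T[0,:,0] = [4, -2] gives b = [2, -1]; then c[k] = T[0,0,k] / (a[0]·b[0]) = [4, 0] / 2 = [2, 0].
Expanding [1, 2] ⊗ [2, -1] ⊗ [2, 0] reproduces all 8 entries of T, so T = [1, 2] ⊗ [2, -1] ⊗ [2, 0] and rank(T) ≤ 1.
Equivalently every frontal slice T[:,:,k] is c[k] times the rank-1 matrix [1, 2] ⊗ [2, -1]. So T has rank 1 (it is nonzero).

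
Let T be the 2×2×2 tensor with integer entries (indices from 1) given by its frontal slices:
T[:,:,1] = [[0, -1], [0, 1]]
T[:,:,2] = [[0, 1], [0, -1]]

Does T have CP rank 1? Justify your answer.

If T = a ⊗ b ⊗ c then every fibre of T is a multiple of the corresponding factor, so read the factors off the fibres through the nonzero entry T[1,2,1] = -1.
The mode-1 fibre T[:,2,1] = [-1, 1] gives a = [1, -1] (primitive direction); the mode-2 fibre T[1,:,1] = [0, -1] gives b = [0, 1]; then c[k] = T[1,2,k] / (a[1]·b[2]) = [-1, 1] / 1 = [-1, 1].
Expanding [1, -1] ⊗ [0, 1] ⊗ [-1, 1] reproduces all 8 entries of T, so T = [1, -1] ⊗ [0, 1] ⊗ [-1, 1] and rank(T) ≤ 1.
Equivalently every frontal slice T[:,:,k] is c[k] times the rank-1 matrix [1, -1] ⊗ [0, 1]. So T has rank 1 (it is nonzero).

Yes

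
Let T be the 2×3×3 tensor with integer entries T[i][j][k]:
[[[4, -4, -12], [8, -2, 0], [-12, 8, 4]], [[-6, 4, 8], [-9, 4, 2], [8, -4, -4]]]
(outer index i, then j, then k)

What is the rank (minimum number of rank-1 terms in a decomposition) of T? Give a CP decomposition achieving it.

rank(T) = 3

Lower bound: the mode-3 unfolding of T (rows indexed by k, columns by (i,j) = (0,0), (0,1), (0,2), (1,0), (1,1), (1,2)) is [[4, 8, -12, -6, -9, 8], [-4, -2, 8, 4, 4, -4], [-12, 0, 4, 8, 2, -4]].
There the 3×3 minor on rows k ∈ {0, 1, 2}, columns (i,j) ∈ {(0,0), (0,1), (0,2)} is det [[4, 8, -12], [-4, -2, 8], [-12, 0, 4]] = -384 ≠ 0, so this unfolding has rank ≥ 3; CP rank is at least every unfolding rank, so rank(T) ≥ 3. (This is only a lower bound: in general the CP rank may exceed every unfolding rank, so we still need to exhibit 3 rank-1 terms summing to T.)
Upper bound: T is a sum of 3 rank-1 terms, T = [1, -1] (x) [1, 1, -1] (x) [8, -4, -4] + [1, 0] (x) [0, 1, 2] (x) [-2, 2, 0] + [2, -1] (x) [2, -1, 0] (x) [-1, 0, -2] (one valid choice — decompositions are not unique — normalised so each a, b is primitive with positive first nonzero entry; check it by expanding all entries), so rank(T) ≤ 3.
These bounds meet, so rank(T) = 3.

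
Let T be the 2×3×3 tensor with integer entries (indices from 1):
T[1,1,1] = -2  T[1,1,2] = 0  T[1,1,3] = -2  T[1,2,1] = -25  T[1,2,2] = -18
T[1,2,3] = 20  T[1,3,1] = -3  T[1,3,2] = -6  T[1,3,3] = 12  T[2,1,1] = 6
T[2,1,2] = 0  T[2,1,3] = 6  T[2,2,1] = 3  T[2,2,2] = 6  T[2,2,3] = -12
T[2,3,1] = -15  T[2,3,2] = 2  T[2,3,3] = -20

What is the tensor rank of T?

Lower bound: the mode-2 unfolding of T (rows indexed by j, columns by (i,k) = (1,1), (1,2), (1,3), (2,1), (2,2), (2,3)) is [[-2, 0, -2, 6, 0, 6], [-25, -18, 20, 3, 6, -12], [-3, -6, 12, -15, 2, -20]].
There the 2×2 minor on rows j ∈ {1, 2}, columns (i,k) ∈ {(1,1), (1,2)} is det [[-2, 0], [-25, -18]] = 36 ≠ 0, so this unfolding has rank ≥ 2; CP rank is at least every unfolding rank, so rank(T) ≥ 2. (This is only a lower bound: in general the CP rank may exceed every unfolding rank, so we still need to exhibit 2 rank-1 terms summing to T.)
Upper bound — finding two terms. Write S_k = T[:,:,k] for the frontal slices: S₁ = [[-2, -25, -3], [6, 3, -15]], S₂ = [[0, -18, -6], [0, 6, 2]], S₃ = [[-2, 20, 12], [6, -12, -20]].
If T = a₁ ⊗ b₁ ⊗ c₁ + a₂ ⊗ b₂ ⊗ c₂ then each S_k = c₁[k]·a₁b₁ᵀ + c₂[k]·a₂b₂ᵀ. S₁ and S₂ are linearly independent, so a₁b₁ᵀ and a₂b₂ᵀ must span the same plane of matrices: they are the rank-1 matrices of the form x·S₁ + y·S₂.
The 2×2 minor of x·S₁ + y·S₂ on rows {1,2}, columns {1,2} is 144·x² + 96·xy = 48·(3·x + 2·y)(x), vanishing at (x:y) = (2:-3) and (0:1).
M₁ = 2·S₁ − 3·S₂ = [[-4, 4, 12], [12, -12, -36]] = (-4)·[1, -3][1, -1, -3]ᵀ and M₂ = S₂ = [[0, -18, -6], [0, 6, 2]] = (-2)·[3, -1][0, 3, 1]ᵀ, so take a₁ = [1, -3], b₁ = [1, -1, -3], a₂ = [3, -1], b₂ = [0, 3, 1].
Each slice is an integer combination of E₁ = a₁b₁ᵀ and E₂ = a₂b₂ᵀ: S₁ = −2·E₁ − 3·E₂, S₂ = −2·E₂, S₃ = −2·E₁ + 2·E₂; reading off coefficients, c₁ = [-2, 0, -2] and c₂ = [-3, -2, 2].
Hence T = [1, -3] ⊗ [1, -1, -3] ⊗ [-2, 0, -2] + [3, -1] ⊗ [0, 3, 1] ⊗ [-3, -2, 2], so rank(T) ≤ 2.
These bounds meet, so rank(T) = 2.
Check entry T[2,2,1] = 3: (-3)·(-1)·(-2) + (-1)·(3)·(-3) = 3.

2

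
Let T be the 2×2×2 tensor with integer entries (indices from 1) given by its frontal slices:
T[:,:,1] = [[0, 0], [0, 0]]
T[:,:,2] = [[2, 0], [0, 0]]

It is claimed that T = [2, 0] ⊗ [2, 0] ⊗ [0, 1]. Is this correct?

Reconstruct entry (1,1,2) from the claimed factors: Σₗ aₗ[1]bₗ[1]cₗ[2] = (2)·(2)·(1) = 4, but T[1,1,2] = 2. The claim is false.

No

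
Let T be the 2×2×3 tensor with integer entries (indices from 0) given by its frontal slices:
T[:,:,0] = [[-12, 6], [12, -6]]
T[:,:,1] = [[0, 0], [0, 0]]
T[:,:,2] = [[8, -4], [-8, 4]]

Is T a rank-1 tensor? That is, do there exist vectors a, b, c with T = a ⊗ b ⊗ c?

If T = a ⊗ b ⊗ c then every fibre of T is a multiple of the corresponding factor, so read the factors off the fibres through the nonzero entry T[0,0,0] = -12.
The mode-1 fibre T[:,0,0] = [-12, 12] gives a = [1, -1] (primitive direction); the mode-2 fibre T[0,:,0] = [-12, 6] gives b = [2, -1]; then c[k] = T[0,0,k] / (a[0]·b[0]) = [-12, 0, 8] / 2 = [-6, 0, 4].
Expanding [1, -1] ⊗ [2, -1] ⊗ [-6, 0, 4] reproduces all 12 entries of T, so T = [1, -1] ⊗ [2, -1] ⊗ [-6, 0, 4] and rank(T) ≤ 1.
Equivalently every frontal slice T[:,:,k] is c[k] times the rank-1 matrix [1, -1] ⊗ [2, -1]. So T has rank 1 (it is nonzero).

Yes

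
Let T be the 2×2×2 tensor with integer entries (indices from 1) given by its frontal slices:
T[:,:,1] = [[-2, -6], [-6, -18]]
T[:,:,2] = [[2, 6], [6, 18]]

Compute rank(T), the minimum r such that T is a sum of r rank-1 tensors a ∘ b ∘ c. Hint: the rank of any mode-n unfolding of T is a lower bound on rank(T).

1

Lower bound: T ≠ 0 (e.g. T[1,1,1] = -2), so rank(T) ≥ 1.
Upper bound: if T = a ∘ b ∘ c then every fibre of T is a multiple of the corresponding factor, so read the factors off the fibres through the nonzero entry T[1,1,1] = -2.
The mode-1 fibre T[:,1,1] = [-2, -6] gives a = [1, 3] (primitive direction); the mode-2 fibre T[1,:,1] = [-2, -6] gives b = [1, 3]; then c[k] = T[1,1,k] / (a[1]·b[1]) = [-2, 2] / 1 = [-2, 2].
Expanding [1, 3] ∘ [1, 3] ∘ [-2, 2] reproduces all 8 entries of T, so T = [1, 3] ∘ [1, 3] ∘ [-2, 2] and rank(T) ≤ 1.
These bounds meet, so rank(T) = 1.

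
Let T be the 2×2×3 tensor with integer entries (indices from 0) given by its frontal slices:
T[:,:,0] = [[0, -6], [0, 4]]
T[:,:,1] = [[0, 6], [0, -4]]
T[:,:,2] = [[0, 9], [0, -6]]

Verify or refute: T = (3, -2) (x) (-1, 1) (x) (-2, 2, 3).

No

Reconstruct entry (0,0,0) from the claimed factors: Σₗ aₗ[0]bₗ[0]cₗ[0] = (3)·(-1)·(-2) = 6, but T[0,0,0] = 0. The claim is false.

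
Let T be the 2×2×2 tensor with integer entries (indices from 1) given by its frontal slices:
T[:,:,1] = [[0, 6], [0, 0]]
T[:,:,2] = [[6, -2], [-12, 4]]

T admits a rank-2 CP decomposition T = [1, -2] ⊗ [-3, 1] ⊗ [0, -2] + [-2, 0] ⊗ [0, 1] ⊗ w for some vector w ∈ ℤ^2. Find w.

Subtract the known terms from T to get the rank-1 residual R = [-2, 0] ⊗ [0, 1] ⊗ w, so R[i,j,k] = a[i]·b[j]·w[k]. Pick indices with nonzero a[1]·b[2] = (-2)·(1) = -2. Only the fibre through (1,2,·) is needed: R[1,2,:] = T[1,2,:] − Σₗ aₗ[1]bₗ[2]cₗ = [6, -2] − (1)·(1)·[0, -2] = [6, 0]. Then w[k] = R[1,2,k] / -2 for each k, giving w = [6, 0] / -2 = [-3, 0].

w = [-3, 0]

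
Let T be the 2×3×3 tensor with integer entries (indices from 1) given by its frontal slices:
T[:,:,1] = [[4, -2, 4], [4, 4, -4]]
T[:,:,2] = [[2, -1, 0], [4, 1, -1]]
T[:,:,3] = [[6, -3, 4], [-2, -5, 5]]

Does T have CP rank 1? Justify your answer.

The mode-3 unfolding of T (rows indexed by k, columns by (i,j) = (1,1), (1,2), (1,3), (2,1), (2,2), (2,3)) is [[4, -2, 4, 4, 4, -4], [2, -1, 0, 4, 1, -1], [6, -3, 4, -2, -5, 5]].
There the 3×3 minor on rows k ∈ {1, 2, 3}, columns (i,j) ∈ {(1,1), (1,3), (2,1)} is det [[4, 4, 4], [2, 0, 4], [6, 4, -2]] = 80 ≠ 0, so this unfolding has rank ≥ 3; CP rank is at least every unfolding rank, so rank(T) ≥ 3.
In particular rank(T) ≥ 3 > 1, so T is not rank-1.

No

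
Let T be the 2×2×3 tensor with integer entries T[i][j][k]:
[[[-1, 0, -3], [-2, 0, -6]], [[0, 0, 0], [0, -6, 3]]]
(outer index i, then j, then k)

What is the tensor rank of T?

Lower bound: the mode-2 unfolding of T (rows indexed by j, columns by (i,k) = (0,0), (0,1), (0,2), (1,0), (1,1), (1,2)) is [[-1, 0, -3, 0, 0, 0], [-2, 0, -6, 0, -6, 3]].
There the 2×2 minor on rows j ∈ {0, 1}, columns (i,k) ∈ {(0,0), (1,1)} is det [[-1, 0], [-2, -6]] = 6 ≠ 0, so this unfolding has rank ≥ 2; CP rank is at least every unfolding rank, so rank(T) ≥ 2. (This is only a lower bound: in general the CP rank may exceed every unfolding rank, so we still need to exhibit 2 rank-1 terms summing to T.)
Upper bound — finding two terms. Write S_k = T[:,:,k] for the frontal slices: S₀ = [[-1, -2], [0, 0]], S₁ = [[0, 0], [0, -6]], S₂ = [[-3, -6], [0, 3]].
If T = a₁ ⊗ b₁ ⊗ c₁ + a₂ ⊗ b₂ ⊗ c₂ then each S_k = c₁[k]·a₁b₁ᵀ + c₂[k]·a₂b₂ᵀ. S₀ and S₁ are linearly independent, so a₁b₁ᵀ and a₂b₂ᵀ must span the same plane of matrices: they are the rank-1 matrices of the form x·S₀ + y·S₁.
det(x·S₀ + y·S₁) is 6·xy = 6·(y)(x), vanishing at (x:y) = (1:0) and (0:1).
M₁ = S₀ = [[-1, -2], [0, 0]] = −[1, 0][1, 2]ᵀ and M₂ = S₁ = [[0, 0], [0, -6]] = (-6)·[0, 1][0, 1]ᵀ, so take a₁ = [1, 0], b₁ = [1, 2], a₂ = [0, 1], b₂ = [0, 1].
Each slice is an integer combination of E₁ = a₁b₁ᵀ and E₂ = a₂b₂ᵀ: S₀ = −E₁, S₁ = −6·E₂, S₂ = −3·E₁ + 3·E₂; reading off coefficients, c₁ = [-1, 0, -3] and c₂ = [0, -6, 3].
Hence T = [1, 0] ⊗ [1, 2] ⊗ [-1, 0, -3] + [0, 1] ⊗ [0, 1] ⊗ [0, -6, 3], so rank(T) ≤ 2.
These bounds meet, so rank(T) = 2.
Check entry T[0,1,2] = -6: (1)·(2)·(-3) + (0)·(1)·(3) = -6.

2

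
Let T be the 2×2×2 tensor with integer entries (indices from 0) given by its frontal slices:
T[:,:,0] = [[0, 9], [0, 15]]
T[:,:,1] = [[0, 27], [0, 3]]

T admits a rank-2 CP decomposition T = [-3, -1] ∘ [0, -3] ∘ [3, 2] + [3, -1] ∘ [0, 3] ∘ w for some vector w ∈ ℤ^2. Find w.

w = [-2, 1]

Subtract the known terms from T to get the rank-1 residual R = [3, -1] ∘ [0, 3] ∘ w, so R[i,j,k] = a[i]·b[j]·w[k]. Pick indices with nonzero a[0]·b[1] = (3)·(3) = 9. Only the fibre through (0,1,·) is needed: R[0,1,:] = T[0,1,:] − Σₗ aₗ[0]bₗ[1]cₗ = [9, 27] − (-3)·(-3)·[3, 2] = [-18, 9]. Then w[k] = R[0,1,k] / 9 for each k, giving w = [-18, 9] / 9 = [-2, 1].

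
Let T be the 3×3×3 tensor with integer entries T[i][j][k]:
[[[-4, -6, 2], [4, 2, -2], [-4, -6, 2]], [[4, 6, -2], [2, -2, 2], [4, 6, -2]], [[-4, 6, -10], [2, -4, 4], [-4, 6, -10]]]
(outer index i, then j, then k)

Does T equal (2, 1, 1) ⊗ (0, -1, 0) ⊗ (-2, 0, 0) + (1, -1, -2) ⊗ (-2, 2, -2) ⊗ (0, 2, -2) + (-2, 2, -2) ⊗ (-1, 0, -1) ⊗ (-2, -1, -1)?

No

Reconstruct entry (0,1,1) from the claimed factors: Σₗ aₗ[0]bₗ[1]cₗ[1] = (2)·(-1)·(0) + (1)·(2)·(2) + (-2)·(0)·(-1) = 4, but T[0,1,1] = 2. The claim is false.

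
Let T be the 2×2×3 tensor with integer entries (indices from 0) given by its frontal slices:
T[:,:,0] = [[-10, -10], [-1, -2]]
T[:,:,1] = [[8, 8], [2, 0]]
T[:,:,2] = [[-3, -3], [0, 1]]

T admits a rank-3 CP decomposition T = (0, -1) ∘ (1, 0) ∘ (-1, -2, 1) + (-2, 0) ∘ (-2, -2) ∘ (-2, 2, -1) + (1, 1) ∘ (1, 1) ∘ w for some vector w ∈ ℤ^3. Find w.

w = (-2, 0, 1)

Subtract the known terms from T to get the rank-1 residual R = (1, 1) ∘ (1, 1) ∘ w, so R[i,j,k] = a[i]·b[j]·w[k]. Pick indices with nonzero a[0]·b[0] = (1)·(1) = 1. Only the fibre through (0,0,·) is needed: R[0,0,:] = T[0,0,:] − Σₗ aₗ[0]bₗ[0]cₗ = [-10, 8, -3] − (0)·(1)·(-1, -2, 1) − (-2)·(-2)·(-2, 2, -1) = [-2, 0, 1]. Then w[k] = R[0,0,k] / 1 for each k, giving w = [-2, 0, 1] / 1 = (-2, 0, 1).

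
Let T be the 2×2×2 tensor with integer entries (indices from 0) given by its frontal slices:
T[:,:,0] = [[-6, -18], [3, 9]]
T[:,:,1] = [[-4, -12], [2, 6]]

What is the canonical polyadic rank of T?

Lower bound: T ≠ 0 (e.g. T[0,0,0] = -6), so rank(T) ≥ 1.
Upper bound: if T = a ∘ b ∘ c then every fibre of T is a multiple of the corresponding factor, so read the factors off the fibres through the nonzero entry T[0,0,0] = -6.
The mode-1 fibre T[:,0,0] = [-6, 3] gives a = [2, -1] (primitive direction); the mode-2 fibre T[0,:,0] = [-6, -18] gives b = [1, 3]; then c[k] = T[0,0,k] / (a[0]·b[0]) = [-6, -4] / 2 = [-3, -2].
Expanding [2, -1] ∘ [1, 3] ∘ [-3, -2] reproduces all 8 entries of T, so T = [2, -1] ∘ [1, 3] ∘ [-3, -2] and rank(T) ≤ 1.
These bounds meet, so rank(T) = 1.

1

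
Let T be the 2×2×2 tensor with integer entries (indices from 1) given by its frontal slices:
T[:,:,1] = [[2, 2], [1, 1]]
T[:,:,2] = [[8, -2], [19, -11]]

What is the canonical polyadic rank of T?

2

Lower bound: in the mode-3 unfolding of T (rows indexed by k, columns by (i,j)) the 2×2 minor on rows k ∈ {1, 2}, columns (i,j) ∈ {(1,1), (1,2)} is det [[2, 2], [8, -2]] = -20 ≠ 0, so that unfolding has rank ≥ 2 and hence rank(T) ≥ 2 (CP rank is at least every unfolding rank, though it can be larger).
Upper bound: with S_k = T[:,:,k], the two rank-1 terms a₁b₁ᵀ, a₂b₂ᵀ are the rank-1 members of the pencil x·S₁ + y·S₂.
det(x·S₁ + y·S₂) is −50·xy − 50·y² = (-50)·(y)(x + y), vanishing at (x:y) = (1:0) and (1:-1).
M₁ = S₁ = [[2, 2], [1, 1]] = [2, 1][1, 1]ᵀ and M₂ = S₁ − S₂ = [[-6, 4], [-18, 12]] = (-2)·[1, 3][3, -2]ᵀ, so take a₁ = [2, 1], b₁ = [1, 1], a₂ = [1, 3], b₂ = [3, -2].
Each slice is an integer combination of E₁ = a₁b₁ᵀ and E₂ = a₂b₂ᵀ: S₁ = E₁, S₂ = E₁ + 2·E₂; reading off coefficients, c₁ = [1, 1] and c₂ = [0, 2].
Hence T = [2, 1] (x) [1, 1] (x) [1, 1] + [1, 3] (x) [3, -2] (x) [0, 2], so rank(T) ≤ 2.
These bounds meet, so rank(T) = 2.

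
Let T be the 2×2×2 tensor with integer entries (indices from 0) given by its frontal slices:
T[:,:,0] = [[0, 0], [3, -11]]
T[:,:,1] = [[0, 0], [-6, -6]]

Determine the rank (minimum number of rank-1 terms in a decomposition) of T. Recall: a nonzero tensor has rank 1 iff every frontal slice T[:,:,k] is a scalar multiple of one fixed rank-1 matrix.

2

Lower bound: the mode-2 unfolding of T (rows indexed by j, columns by (i,k) = (0,0), (0,1), (1,0), (1,1)) is [[0, 0, 3, -6], [0, 0, -11, -6]].
There the 2×2 minor on rows j ∈ {0, 1}, columns (i,k) ∈ {(1,0), (1,1)} is det [[3, -6], [-11, -6]] = -84 ≠ 0, so this unfolding has rank ≥ 2; CP rank is at least every unfolding rank, so rank(T) ≥ 2. (Flattening ranks never certify an upper bound on CP rank; for that we must actually write T with 2 rank-1 terms.)
Upper bound — finding two terms. Every mode-1 slice of T is a multiple of one matrix: T[i,:,:] = a[i]·M with a = [0, 1] and M = [[3, -6], [-11, -6]] (rows indexed by j, columns by k). So it suffices to write M as a sum of two rank-1 matrices.
Splitting M by its rows (j = 0, 1), M = [1, 0][3, -6]ᵀ + [0, 1][-11, -6]ᵀ.
Hence T = [0, 1] ⊗ [1, 0] ⊗ [3, -6] + [0, 1] ⊗ [0, 1] ⊗ [-11, -6], so rank(T) ≤ 2.
These bounds meet, so rank(T) = 2.
Check entry T[0,0,0] = 0: (0)·(1)·(3) + (0)·(0)·(-11) = 0.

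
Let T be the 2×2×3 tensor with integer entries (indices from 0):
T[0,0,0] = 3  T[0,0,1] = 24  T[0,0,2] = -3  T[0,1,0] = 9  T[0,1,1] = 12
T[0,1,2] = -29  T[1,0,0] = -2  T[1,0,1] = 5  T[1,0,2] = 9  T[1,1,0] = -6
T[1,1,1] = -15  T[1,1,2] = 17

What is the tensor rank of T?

2

Lower bound: the mode-3 unfolding of T (rows indexed by k, columns by (i,j) = (0,0), (0,1), (1,0), (1,1)) is [[3, 9, -2, -6], [24, 12, 5, -15], [-3, -29, 9, 17]].
There the 2×2 minor on rows k ∈ {0, 1}, columns (i,j) ∈ {(0,0), (0,1)} is det [[3, 9], [24, 12]] = -180 ≠ 0, so this unfolding has rank ≥ 2; CP rank is at least every unfolding rank, so rank(T) ≥ 2. (This is only a lower bound: in general the CP rank may exceed every unfolding rank, so we still need to exhibit 2 rank-1 terms summing to T.)
Upper bound — finding two terms. Write S_k = T[:,:,k] for the frontal slices: S₀ = [[3, 9], [-2, -6]], S₁ = [[24, 12], [5, -15]], S₂ = [[-3, -29], [9, 17]].
If T = a₁ (x) b₁ (x) c₁ + a₂ (x) b₂ (x) c₂ then each S_k = c₁[k]·a₁b₁ᵀ + c₂[k]·a₂b₂ᵀ. S₀ and S₁ are linearly independent, so a₁b₁ᵀ and a₂b₂ᵀ must span the same plane of matrices: they are the rank-1 matrices of the form x·S₀ + y·S₁.
det(x·S₀ + y·S₁) is −210·xy − 420·y² = (-210)·(x + 2·y)(y), vanishing at (x:y) = (2:-1) and (1:0).
M₁ = 2·S₀ − S₁ = [[-18, 6], [-9, 3]] = (-3)·[2, 1][3, -1]ᵀ and M₂ = S₀ = [[3, 9], [-2, -6]] = [3, -2][1, 3]ᵀ, so take a₁ = [2, 1], b₁ = [3, -1], a₂ = [3, -2], b₂ = [1, 3].
Each slice is an integer combination of E₁ = a₁b₁ᵀ and E₂ = a₂b₂ᵀ: S₀ = E₂, S₁ = 3·E₁ + 2·E₂, S₂ = E₁ − 3·E₂; reading off coefficients, c₁ = [0, 3, 1] and c₂ = [1, 2, -3].
Hence T = [2, 1] (x) [3, -1] (x) [0, 3, 1] + [3, -2] (x) [1, 3] (x) [1, 2, -3], so rank(T) ≤ 2.
These bounds meet, so rank(T) = 2.
Check entry T[1,1,0] = -6: (1)·(-1)·(0) + (-2)·(3)·(1) = -6.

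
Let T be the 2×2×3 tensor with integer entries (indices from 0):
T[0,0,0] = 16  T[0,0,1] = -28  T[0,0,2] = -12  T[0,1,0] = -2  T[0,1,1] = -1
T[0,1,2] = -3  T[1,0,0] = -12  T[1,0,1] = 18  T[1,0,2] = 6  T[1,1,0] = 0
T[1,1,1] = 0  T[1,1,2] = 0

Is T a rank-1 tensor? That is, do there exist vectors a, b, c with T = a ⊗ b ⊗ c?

The mode-3 unfolding of T (rows indexed by k, columns by (i,j) = (0,0), (0,1), (1,0), (1,1)) is [[16, -2, -12, 0], [-28, -1, 18, 0], [-12, -3, 6, 0]].
There the 2×2 minor on rows k ∈ {0, 1}, columns (i,j) ∈ {(0,0), (0,1)} is det [[16, -2], [-28, -1]] = -72 ≠ 0, so this unfolding has rank ≥ 2; CP rank is at least every unfolding rank, so rank(T) ≥ 2.
In particular rank(T) ≥ 2 > 1, so T is not rank-1.

No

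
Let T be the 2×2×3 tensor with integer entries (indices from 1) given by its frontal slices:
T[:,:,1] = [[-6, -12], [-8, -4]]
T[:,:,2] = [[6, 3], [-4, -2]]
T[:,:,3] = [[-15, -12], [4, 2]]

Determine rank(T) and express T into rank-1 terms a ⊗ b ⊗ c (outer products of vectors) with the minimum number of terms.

rank(T) = 2

Lower bound: in the mode-2 unfolding of T (rows indexed by j, columns by (i,k)) the 2×2 minor on rows j ∈ {1, 2}, columns (i,k) ∈ {(1,1), (1,2)} is det [[-6, 6], [-12, 3]] = 54 ≠ 0, so that unfolding has rank ≥ 2 and hence rank(T) ≥ 2 (CP rank is at least every unfolding rank, though it can be larger).
Upper bound: with S_k = T[:,:,k], the two rank-1 terms a₁b₁ᵀ, a₂b₂ᵀ are the rank-1 members of the pencil x·S₁ + y·S₂.
det(x·S₁ + y·S₂) is −72·x² − 36·xy = (-36)·(2·x + y)(x), vanishing at (x:y) = (1:-2) and (0:1).
M₁ = S₁ − 2·S₂ = [[-18, -18], [0, 0]] = (-18)·(1, 0)(1, 1)ᵀ and M₂ = S₂ = [[6, 3], [-4, -2]] = (3, -2)(2, 1)ᵀ, so take a₁ = (1, 0), b₁ = (1, 1), a₂ = (3, -2), b₂ = (2, 1).
Each slice is an integer combination of E₁ = a₁b₁ᵀ and E₂ = a₂b₂ᵀ: S₁ = −18·E₁ + 2·E₂, S₂ = E₂, S₃ = −9·E₁ − E₂; reading off coefficients, c₁ = (-18, 0, -9) and c₂ = (2, 1, -1).
Hence T = (1, 0) ⊗ (1, 1) ⊗ (-18, 0, -9) + (3, -2) ⊗ (2, 1) ⊗ (2, 1, -1), so rank(T) ≤ 2.
These bounds meet, so rank(T) = 2.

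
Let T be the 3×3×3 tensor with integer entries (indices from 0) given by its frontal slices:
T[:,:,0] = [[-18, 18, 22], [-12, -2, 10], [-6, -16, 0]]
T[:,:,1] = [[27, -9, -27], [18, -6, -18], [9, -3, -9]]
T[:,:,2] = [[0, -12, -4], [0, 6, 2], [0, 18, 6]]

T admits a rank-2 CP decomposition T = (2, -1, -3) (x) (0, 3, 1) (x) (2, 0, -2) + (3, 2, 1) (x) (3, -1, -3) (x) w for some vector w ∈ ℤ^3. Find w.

w = (-2, 3, 0)

Subtract the known terms from T to get the rank-1 residual R = (3, 2, 1) (x) (3, -1, -3) (x) w, so R[i,j,k] = a[i]·b[j]·w[k]. Pick indices with nonzero a[0]·b[0] = (3)·(3) = 9. Only the fibre through (0,0,·) is needed: R[0,0,:] = T[0,0,:] − Σₗ aₗ[0]bₗ[0]cₗ = [-18, 27, 0] − (2)·(0)·(2, 0, -2) = [-18, 27, 0]. Then w[k] = R[0,0,k] / 9 for each k, giving w = [-18, 27, 0] / 9 = (-2, 3, 0).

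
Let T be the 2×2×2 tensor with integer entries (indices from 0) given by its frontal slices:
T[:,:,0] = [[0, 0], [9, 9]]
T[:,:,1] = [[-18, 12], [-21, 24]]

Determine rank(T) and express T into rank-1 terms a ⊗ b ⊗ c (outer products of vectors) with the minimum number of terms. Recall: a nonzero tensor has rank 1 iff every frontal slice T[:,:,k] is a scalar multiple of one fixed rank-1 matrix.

rank(T) = 2

Lower bound: in the mode-1 unfolding of T (rows indexed by i, columns by (j,k)) the 2×2 minor on rows i ∈ {0, 1}, columns (j,k) ∈ {(0,0), (0,1)} is det [[0, -18], [9, -21]] = 162 ≠ 0, so that unfolding has rank ≥ 2 and hence rank(T) ≥ 2 (CP rank is at least every unfolding rank, though it can be larger).
Upper bound: with S_k = T[:,:,k], the two rank-1 terms a₁b₁ᵀ, a₂b₂ᵀ are the rank-1 members of the pencil x·S₀ + y·S₁.
det(x·S₀ + y·S₁) is −270·xy − 180·y² = (-90)·(3·x + 2·y)(y), vanishing at (x:y) = (2:-3) and (1:0).
M₁ = 2·S₀ − 3·S₁ = [[54, -36], [81, -54]] = 9·[2, 3][3, -2]ᵀ and M₂ = S₀ = [[0, 0], [9, 9]] = 9·[0, 1][1, 1]ᵀ, so take a₁ = [2, 3], b₁ = [3, -2], a₂ = [0, 1], b₂ = [1, 1].
Each slice is an integer combination of E₁ = a₁b₁ᵀ and E₂ = a₂b₂ᵀ: S₀ = 9·E₂, S₁ = −3·E₁ + 6·E₂; reading off coefficients, c₁ = [0, -3] and c₂ = [9, 6].
Hence T = [2, 3] ⊗ [3, -2] ⊗ [0, -3] + [0, 1] ⊗ [1, 1] ⊗ [9, 6], so rank(T) ≤ 2.
These bounds meet, so rank(T) = 2.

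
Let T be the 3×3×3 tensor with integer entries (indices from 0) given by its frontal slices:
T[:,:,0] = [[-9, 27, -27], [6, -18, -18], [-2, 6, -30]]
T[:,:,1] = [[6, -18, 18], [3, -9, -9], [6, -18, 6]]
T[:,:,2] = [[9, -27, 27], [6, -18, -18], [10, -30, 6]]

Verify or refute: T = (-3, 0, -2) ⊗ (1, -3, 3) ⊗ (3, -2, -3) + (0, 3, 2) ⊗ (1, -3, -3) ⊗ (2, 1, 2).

Reconstruct entrywise from the claimed factors. For example, T[0,1,0] = 27 and Σₗ aₗ[0]bₗ[1]cₗ[0] = (-3)·(-3)·(3) + (0)·(-3)·(2) = 27; checking all 27 entries, every one matches. The claim holds.

Yes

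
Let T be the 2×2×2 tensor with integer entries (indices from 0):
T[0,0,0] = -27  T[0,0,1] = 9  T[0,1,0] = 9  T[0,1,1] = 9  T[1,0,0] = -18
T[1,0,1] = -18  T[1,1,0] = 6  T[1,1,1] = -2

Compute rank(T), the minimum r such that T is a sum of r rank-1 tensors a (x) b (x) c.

2

Lower bound: the mode-1 unfolding of T (rows indexed by i, columns by (j,k) = (0,0), (0,1), (1,0), (1,1)) is [[-27, 9, 9, 9], [-18, -18, 6, -2]].
There the 2×2 minor on rows i ∈ {0, 1}, columns (j,k) ∈ {(0,0), (0,1)} is det [[-27, 9], [-18, -18]] = 648 ≠ 0, so this unfolding has rank ≥ 2; CP rank is at least every unfolding rank, so rank(T) ≥ 2. (Flattening ranks never certify an upper bound on CP rank; for that we must actually write T with 2 rank-1 terms.)
Upper bound — finding two terms. Write S_k = T[:,:,k] for the frontal slices: S₀ = [[-27, 9], [-18, 6]], S₁ = [[9, 9], [-18, -2]].
If T = a₁ (x) b₁ (x) c₁ + a₂ (x) b₂ (x) c₂ then each S_k = c₁[k]·a₁b₁ᵀ + c₂[k]·a₂b₂ᵀ. S₀ and S₁ are linearly independent, so a₁b₁ᵀ and a₂b₂ᵀ must span the same plane of matrices: they are the rank-1 matrices of the form x·S₀ + y·S₁.
det(x·S₀ + y·S₁) is 432·xy + 144·y² = 144·(y)(3·x + y), vanishing at (x:y) = (1:0) and (1:-3).
M₁ = S₀ = [[-27, 9], [-18, 6]] = (-3)·[3, 2][3, -1]ᵀ and M₂ = S₀ − 3·S₁ = [[-54, -18], [36, 12]] = (-6)·[3, -2][3, 1]ᵀ, so take a₁ = [3, 2], b₁ = [3, -1], a₂ = [3, -2], b₂ = [3, 1].
Each slice is an integer combination of E₁ = a₁b₁ᵀ and E₂ = a₂b₂ᵀ: S₀ = −3·E₁, S₁ = −E₁ + 2·E₂; reading off coefficients, c₁ = [-3, -1] and c₂ = [0, 2].
Hence T = [3, 2] (x) [3, -1] (x) [-3, -1] + [3, -2] (x) [3, 1] (x) [0, 2], so rank(T) ≤ 2.
These bounds meet, so rank(T) = 2.
Check entry T[1,0,1] = -18: (2)·(3)·(-1) + (-2)·(3)·(2) = -18.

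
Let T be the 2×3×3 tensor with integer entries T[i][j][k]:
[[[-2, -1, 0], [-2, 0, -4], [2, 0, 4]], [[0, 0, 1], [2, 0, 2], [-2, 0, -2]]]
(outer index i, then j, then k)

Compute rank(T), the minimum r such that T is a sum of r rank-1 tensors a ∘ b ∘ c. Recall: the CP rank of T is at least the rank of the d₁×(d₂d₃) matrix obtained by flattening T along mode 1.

Lower bound: in the mode-3 unfolding of T (rows indexed by k, columns by (i,j)) the 3×3 minor on rows k ∈ {0, 1, 2}, columns (i,j) ∈ {(0,0), (0,1), (1,0)} is det [[-2, -2, 0], [-1, 0, 0], [0, -4, 1]] = -2 ≠ 0, so that unfolding has rank ≥ 3 and hence rank(T) ≥ 3 (CP rank is at least every unfolding rank, though it can be larger).
Upper bound: T is a sum of 3 rank-1 terms, T = [0, 1] ∘ [1, -2, 2] ∘ [0, 0, 1] + [1, -1] ∘ [0, 1, -1] ∘ [-2, 0, -4] + [1, 0] ∘ [1, 0, 0] ∘ [-2, -1, 0] (written with every a and b primitive with positive leading entry and the scale carried by c; CP decompositions are not unique, and this one is verified by expanding entrywise), so rank(T) ≤ 3.
These bounds meet, so rank(T) = 3.

3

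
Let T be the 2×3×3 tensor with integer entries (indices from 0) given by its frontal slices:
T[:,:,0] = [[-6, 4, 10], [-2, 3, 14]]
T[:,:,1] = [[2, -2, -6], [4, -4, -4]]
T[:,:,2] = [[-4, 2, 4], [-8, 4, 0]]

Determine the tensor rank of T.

3

Lower bound: the mode-2 unfolding of T (rows indexed by j, columns by (i,k) = (0,0), (0,1), (0,2), (1,0), (1,1), (1,2)) is [[-6, 2, -4, -2, 4, -8], [4, -2, 2, 3, -4, 4], [10, -6, 4, 14, -4, 0]].
There the 3×3 minor on rows j ∈ {0, 1, 2}, columns (i,k) ∈ {(0,0), (0,1), (1,0)} is det [[-6, 2, -2], [4, -2, 3], [10, -6, 14]] = 16 ≠ 0, so this unfolding has rank ≥ 3; CP rank is at least every unfolding rank, so rank(T) ≥ 3. (Unfolding ranks only ever bound the CP rank from below — rank(T) can be strictly larger than all of them — so the matching upper bound has to come from an explicit 3-term decomposition.)
Upper bound: T is a sum of 3 rank-1 terms, T = (0, 1) ⊗ (2, -1, 2) ⊗ (1, 2, -2) + (1, 1) ⊗ (2, -1, -2) ⊗ (-4, 2, -2) + (1, 2) ⊗ (1, 0, 1) ⊗ (2, -2, 0) (written with every a and b primitive with positive leading entry and the scale carried by c; CP decompositions are not unique, and this one is verified by expanding entrywise), so rank(T) ≤ 3.
These bounds meet, so rank(T) = 3.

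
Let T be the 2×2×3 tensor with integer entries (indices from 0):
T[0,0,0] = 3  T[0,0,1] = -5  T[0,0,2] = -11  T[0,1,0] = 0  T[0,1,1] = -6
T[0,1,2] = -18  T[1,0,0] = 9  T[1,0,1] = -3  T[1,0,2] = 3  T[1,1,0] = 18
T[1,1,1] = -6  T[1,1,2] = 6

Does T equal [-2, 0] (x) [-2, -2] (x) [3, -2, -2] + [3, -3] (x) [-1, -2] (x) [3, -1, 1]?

No

Reconstruct entry (0,1,0) from the claimed factors: Σₗ aₗ[0]bₗ[1]cₗ[0] = (-2)·(-2)·(3) + (3)·(-2)·(3) = -6, but T[0,1,0] = 0. The claim is false.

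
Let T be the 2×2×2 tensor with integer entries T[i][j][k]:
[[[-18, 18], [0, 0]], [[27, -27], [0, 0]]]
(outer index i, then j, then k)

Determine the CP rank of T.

1

Lower bound: T ≠ 0 (e.g. T[0,0,0] = -18), so rank(T) ≥ 1.
Upper bound: if T = a ⊗ b ⊗ c then every fibre of T is a multiple of the corresponding factor, so read the factors off the fibres through the nonzero entry T[0,0,0] = -18.
The mode-1 fibre T[:,0,0] = [-18, 27] gives a = [2, -3] (primitive direction); the mode-2 fibre T[0,:,0] = [-18, 0] gives b = [1, 0]; then c[k] = T[0,0,k] / (a[0]·b[0]) = [-18, 18] / 2 = [-9, 9].
Expanding [2, -3] ⊗ [1, 0] ⊗ [-9, 9] reproduces all 8 entries of T, so T = [2, -3] ⊗ [1, 0] ⊗ [-9, 9] and rank(T) ≤ 1.
These bounds meet, so rank(T) = 1.
Check entry T[1,1,1] = 0: (-3)·(0)·(9) = 0.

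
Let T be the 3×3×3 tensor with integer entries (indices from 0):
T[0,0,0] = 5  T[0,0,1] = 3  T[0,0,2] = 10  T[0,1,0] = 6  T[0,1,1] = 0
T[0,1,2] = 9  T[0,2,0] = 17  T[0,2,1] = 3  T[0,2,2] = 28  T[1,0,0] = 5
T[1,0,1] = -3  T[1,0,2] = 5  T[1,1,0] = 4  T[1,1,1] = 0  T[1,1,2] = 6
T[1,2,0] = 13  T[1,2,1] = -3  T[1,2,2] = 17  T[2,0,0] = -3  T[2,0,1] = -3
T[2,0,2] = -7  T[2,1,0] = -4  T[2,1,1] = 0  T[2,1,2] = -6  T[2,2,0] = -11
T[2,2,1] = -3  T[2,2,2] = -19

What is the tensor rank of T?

2

Lower bound: the mode-3 unfolding of T (rows indexed by k, columns by (i,j) = (0,0), (0,1), (0,2), (1,0), (1,1), (1,2), (2,0), (2,1), (2,2)) is [[5, 6, 17, 5, 4, 13, -3, -4, -11], [3, 0, 3, -3, 0, -3, -3, 0, -3], [10, 9, 28, 5, 6, 17, -7, -6, -19]].
There the 2×2 minor on rows k ∈ {0, 1}, columns (i,j) ∈ {(0,0), (0,1)} is det [[5, 6], [3, 0]] = -18 ≠ 0, so this unfolding has rank ≥ 2; CP rank is at least every unfolding rank, so rank(T) ≥ 2. (Unfolding ranks only ever bound the CP rank from below — rank(T) can be strictly larger than all of them — so the matching upper bound has to come from an explicit 2-term decomposition.)
Upper bound — finding two terms. Write S_k = T[:,:,k] for the frontal slices: S₀ = [[5, 6, 17], [5, 4, 13], [-3, -4, -11]], S₁ = [[3, 0, 3], [-3, 0, -3], [-3, 0, -3]], S₂ = [[10, 9, 28], [5, 6, 17], [-7, -6, -19]].
If T = a₁ ⊗ b₁ ⊗ c₁ + a₂ ⊗ b₂ ⊗ c₂ then each S_k = c₁[k]·a₁b₁ᵀ + c₂[k]·a₂b₂ᵀ. S₀ and S₁ are linearly independent, so a₁b₁ᵀ and a₂b₂ᵀ must span the same plane of matrices: they are the rank-1 matrices of the form x·S₀ + y·S₁.
The 2×2 minor of x·S₀ + y·S₁ on rows {0,1}, columns {0,1} is −10·x² + 30·xy = (-10)·(x − 3·y)(x), vanishing at (x:y) = (3:1) and (0:1).
M₁ = 3·S₀ + S₁ = [[18, 18, 54], [12, 12, 36], [-12, -12, -36]] = 6·[3, 2, -2][1, 1, 3]ᵀ and M₂ = S₁ = [[3, 0, 3], [-3, 0, -3], [-3, 0, -3]] = 3·[1, -1, -1][1, 0, 1]ᵀ, so take a₁ = [3, 2, -2], b₁ = [1, 1, 3], a₂ = [1, -1, -1], b₂ = [1, 0, 1].
Each slice is an integer combination of E₁ = a₁b₁ᵀ and E₂ = a₂b₂ᵀ: S₀ = 2·E₁ − E₂, S₁ = 3·E₂, S₂ = 3·E₁ + E₂; reading off coefficients, c₁ = [2, 0, 3] and c₂ = [-1, 3, 1].
Hence T = [3, 2, -2] ⊗ [1, 1, 3] ⊗ [2, 0, 3] + [1, -1, -1] ⊗ [1, 0, 1] ⊗ [-1, 3, 1], so rank(T) ≤ 2.
These bounds meet, so rank(T) = 2.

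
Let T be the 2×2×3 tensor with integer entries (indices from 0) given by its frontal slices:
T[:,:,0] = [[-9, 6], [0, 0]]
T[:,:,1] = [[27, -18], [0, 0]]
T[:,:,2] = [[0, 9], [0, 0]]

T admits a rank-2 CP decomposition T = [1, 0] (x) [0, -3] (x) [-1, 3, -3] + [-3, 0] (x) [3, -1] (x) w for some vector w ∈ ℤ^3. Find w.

w = [1, -3, 0]

Subtract the known terms from T to get the rank-1 residual R = [-3, 0] (x) [3, -1] (x) w, so R[i,j,k] = a[i]·b[j]·w[k]. Pick indices with nonzero a[0]·b[0] = (-3)·(3) = -9. Only the fibre through (0,0,·) is needed: R[0,0,:] = T[0,0,:] − Σₗ aₗ[0]bₗ[0]cₗ = [-9, 27, 0] − (1)·(0)·[-1, 3, -3] = [-9, 27, 0]. Then w[k] = R[0,0,k] / -9 for each k, giving w = [-9, 27, 0] / -9 = [1, -3, 0].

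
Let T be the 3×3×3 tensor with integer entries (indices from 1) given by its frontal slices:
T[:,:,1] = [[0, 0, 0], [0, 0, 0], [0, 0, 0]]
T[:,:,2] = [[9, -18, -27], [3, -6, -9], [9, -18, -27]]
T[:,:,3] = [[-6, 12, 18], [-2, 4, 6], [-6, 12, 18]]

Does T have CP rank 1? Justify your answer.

Yes

The mode-1 fibre T[:,1,2] = [9, 3, 9] gives a = [3, 1, 3] (primitive direction); the mode-2 fibre T[1,:,2] = [9, -18, -27] gives b = [1, -2, -3]; then c[k] = T[1,1,k] / (a[1]·b[1]) = [0, 9, -6] / 3 = [0, 3, -2].
Expanding [3, 1, 3] ⊗ [1, -2, -3] ⊗ [0, 3, -2] reproduces all 27 entries of T, so T = [3, 1, 3] ⊗ [1, -2, -3] ⊗ [0, 3, -2] and rank(T) ≤ 1.
Equivalently every frontal slice T[:,:,k] is c[k] times the rank-1 matrix [3, 1, 3] ⊗ [1, -2, -3]. So T has rank 1 (it is nonzero).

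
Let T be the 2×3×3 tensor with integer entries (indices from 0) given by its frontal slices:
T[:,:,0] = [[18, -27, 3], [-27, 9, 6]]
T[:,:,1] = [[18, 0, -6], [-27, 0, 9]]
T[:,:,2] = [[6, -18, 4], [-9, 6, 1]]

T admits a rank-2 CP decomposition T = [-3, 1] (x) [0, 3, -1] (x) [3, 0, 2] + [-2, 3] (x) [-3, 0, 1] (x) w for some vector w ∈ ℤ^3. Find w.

Subtract the known terms from T to get the rank-1 residual R = [-2, 3] (x) [-3, 0, 1] (x) w, so R[i,j,k] = a[i]·b[j]·w[k]. Pick indices with nonzero a[0]·b[0] = (-2)·(-3) = 6. Only the fibre through (0,0,·) is needed: R[0,0,:] = T[0,0,:] − Σₗ aₗ[0]bₗ[0]cₗ = [18, 18, 6] − (-3)·(0)·[3, 0, 2] = [18, 18, 6]. Then w[k] = R[0,0,k] / 6 for each k, giving w = [18, 18, 6] / 6 = [3, 3, 1].

w = [3, 3, 1]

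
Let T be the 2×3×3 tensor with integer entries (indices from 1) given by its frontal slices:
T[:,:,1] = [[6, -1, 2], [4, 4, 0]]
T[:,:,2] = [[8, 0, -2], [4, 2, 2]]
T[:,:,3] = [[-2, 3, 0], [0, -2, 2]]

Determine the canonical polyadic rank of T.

3

Lower bound: the mode-2 unfolding of T (rows indexed by j, columns by (i,k) = (1,1), (1,2), (1,3), (2,1), (2,2), (2,3)) is [[6, 8, -2, 4, 4, 0], [-1, 0, 3, 4, 2, -2], [2, -2, 0, 0, 2, 2]].
There the 3×3 minor on rows j ∈ {1, 2, 3}, columns (i,k) ∈ {(1,1), (1,2), (1,3)} is det [[6, 8, -2], [-1, 0, 3], [2, -2, 0]] = 80 ≠ 0, so this unfolding has rank ≥ 3; CP rank is at least every unfolding rank, so rank(T) ≥ 3. (Unfolding ranks only ever bound the CP rank from below — rank(T) can be strictly larger than all of them — so the matching upper bound has to come from an explicit 3-term decomposition.)
Upper bound: T is a sum of 3 rank-1 terms, T = [1, -1] (x) [0, 1, -1] (x) [-2, 0, 2] + [1, 0] (x) [2, -1, -2] (x) [1, 2, -1] + [1, 1] (x) [2, 1, 1] (x) [2, 2, 0] (one valid choice — decompositions are not unique — normalised so each a, b is primitive with positive first nonzero entry; check it by expanding all entries), so rank(T) ≤ 3.
These bounds meet, so rank(T) = 3.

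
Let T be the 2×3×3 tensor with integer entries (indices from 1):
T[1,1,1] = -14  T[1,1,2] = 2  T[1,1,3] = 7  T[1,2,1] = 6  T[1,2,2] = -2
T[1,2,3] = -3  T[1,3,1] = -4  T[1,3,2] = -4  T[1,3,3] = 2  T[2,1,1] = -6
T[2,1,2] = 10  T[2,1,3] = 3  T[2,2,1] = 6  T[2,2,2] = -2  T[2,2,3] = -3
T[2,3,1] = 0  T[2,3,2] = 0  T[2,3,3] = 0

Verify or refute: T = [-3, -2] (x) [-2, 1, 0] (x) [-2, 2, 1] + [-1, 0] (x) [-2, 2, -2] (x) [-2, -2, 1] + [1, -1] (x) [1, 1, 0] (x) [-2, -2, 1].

No

Reconstruct entry (1,1,1) from the claimed factors: Σₗ aₗ[1]bₗ[1]cₗ[1] = (-3)·(-2)·(-2) + (-1)·(-2)·(-2) + (1)·(1)·(-2) = -18, but T[1,1,1] = -14. The claim is false.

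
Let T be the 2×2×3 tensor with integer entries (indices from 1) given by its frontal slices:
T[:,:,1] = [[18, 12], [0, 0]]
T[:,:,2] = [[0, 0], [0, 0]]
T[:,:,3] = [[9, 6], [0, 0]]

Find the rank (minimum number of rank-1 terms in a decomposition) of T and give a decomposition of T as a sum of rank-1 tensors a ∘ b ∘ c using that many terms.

rank(T) = 1

Lower bound: T ≠ 0 (e.g. T[1,1,1] = 18), so rank(T) ≥ 1.
Upper bound: the mode-1 fibre T[:,1,1] = [18, 0] gives a = [1, 0] (primitive direction); the mode-2 fibre T[1,:,1] = [18, 12] gives b = [3, 2]; then c[k] = T[1,1,k] / (a[1]·b[1]) = [18, 0, 9] / 3 = [6, 0, 3].
Expanding [1, 0] ∘ [3, 2] ∘ [6, 0, 3] reproduces all 12 entries of T, so T = [1, 0] ∘ [3, 2] ∘ [6, 0, 3] and rank(T) ≤ 1.
These bounds meet, so rank(T) = 1.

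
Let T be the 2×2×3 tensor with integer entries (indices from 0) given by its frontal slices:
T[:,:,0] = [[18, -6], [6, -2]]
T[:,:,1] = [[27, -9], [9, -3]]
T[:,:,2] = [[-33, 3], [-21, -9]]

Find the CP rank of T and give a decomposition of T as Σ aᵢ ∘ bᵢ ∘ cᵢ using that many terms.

Lower bound: in the mode-1 unfolding of T (rows indexed by i, columns by (j,k)) the 2×2 minor on rows i ∈ {0, 1}, columns (j,k) ∈ {(0,0), (0,2)} is det [[18, -33], [6, -21]] = -180 ≠ 0, so that unfolding has rank ≥ 2 and hence rank(T) ≥ 2 (CP rank is at least every unfolding rank, though it can be larger).
Upper bound: with S_k = T[:,:,k], the two rank-1 terms a₁b₁ᵀ, a₂b₂ᵀ are the rank-1 members of the pencil x·S₀ + y·S₂.
det(x·S₀ + y·S₂) is −240·xy + 360·y² = (-120)·(2·x − 3·y)(y), vanishing at (x:y) = (3:2) and (1:0).
M₁ = 3·S₀ + 2·S₂ = [[-12, -12], [-24, -24]] = (-12)·[1, 2][1, 1]ᵀ and M₂ = S₀ = [[18, -6], [6, -2]] = 2·[3, 1][3, -1]ᵀ, so take a₁ = [1, 2], b₁ = [1, 1], a₂ = [3, 1], b₂ = [3, -1].
Each slice is an integer combination of E₁ = a₁b₁ᵀ and E₂ = a₂b₂ᵀ: S₀ = 2·E₂, S₁ = 3·E₂, S₂ = −6·E₁ − 3·E₂; reading off coefficients, c₁ = [0, 0, -6] and c₂ = [2, 3, -3].
Hence T = [1, 2] ∘ [1, 1] ∘ [0, 0, -6] + [3, 1] ∘ [3, -1] ∘ [2, 3, -3], so rank(T) ≤ 2.
These bounds meet, so rank(T) = 2.

rank(T) = 2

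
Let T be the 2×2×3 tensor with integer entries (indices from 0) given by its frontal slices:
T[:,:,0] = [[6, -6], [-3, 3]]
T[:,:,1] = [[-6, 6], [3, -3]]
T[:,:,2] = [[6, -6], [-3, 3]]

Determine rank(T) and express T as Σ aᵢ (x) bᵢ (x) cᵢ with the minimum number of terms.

Lower bound: T ≠ 0 (e.g. T[0,0,0] = 6), so rank(T) ≥ 1.
Upper bound: if T = a (x) b (x) c then every fibre of T is a multiple of the corresponding factor, so read the factors off the fibres through the nonzero entry T[0,0,0] = 6.
The mode-1 fibre T[:,0,0] = [6, -3] gives a = [2, -1] (primitive direction); the mode-2 fibre T[0,:,0] = [6, -6] gives b = [1, -1]; then c[k] = T[0,0,k] / (a[0]·b[0]) = [6, -6, 6] / 2 = [3, -3, 3].
Expanding [2, -1] (x) [1, -1] (x) [3, -3, 3] reproduces all 12 entries of T, so T = [2, -1] (x) [1, -1] (x) [3, -3, 3] and rank(T) ≤ 1.
These bounds meet, so rank(T) = 1.

rank(T) = 1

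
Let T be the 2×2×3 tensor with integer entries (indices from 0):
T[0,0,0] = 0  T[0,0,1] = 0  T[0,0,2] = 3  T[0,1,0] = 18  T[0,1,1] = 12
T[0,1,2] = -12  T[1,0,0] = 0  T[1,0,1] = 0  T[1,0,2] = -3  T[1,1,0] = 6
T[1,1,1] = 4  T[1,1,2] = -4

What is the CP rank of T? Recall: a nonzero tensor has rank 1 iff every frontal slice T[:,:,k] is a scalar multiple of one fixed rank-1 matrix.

Lower bound: the mode-2 unfolding of T (rows indexed by j, columns by (i,k) = (0,0), (0,1), (0,2), (1,0), (1,1), (1,2)) is [[0, 0, 3, 0, 0, -3], [18, 12, -12, 6, 4, -4]].
There the 2×2 minor on rows j ∈ {0, 1}, columns (i,k) ∈ {(0,0), (0,2)} is det [[0, 3], [18, -12]] = -54 ≠ 0, so this unfolding has rank ≥ 2; CP rank is at least every unfolding rank, so rank(T) ≥ 2. (Unfolding ranks only ever bound the CP rank from below — rank(T) can be strictly larger than all of them — so the matching upper bound has to come from an explicit 2-term decomposition.)
Upper bound — finding two terms. Write S_k = T[:,:,k] for the frontal slices: S₀ = [[0, 18], [0, 6]], S₁ = [[0, 12], [0, 4]], S₂ = [[3, -12], [-3, -4]].
If T = a₁ ⊗ b₁ ⊗ c₁ + a₂ ⊗ b₂ ⊗ c₂ then each S_k = c₁[k]·a₁b₁ᵀ + c₂[k]·a₂b₂ᵀ. S₀ and S₂ are linearly independent, so a₁b₁ᵀ and a₂b₂ᵀ must span the same plane of matrices: they are the rank-1 matrices of the form x·S₀ + y·S₂.
det(x·S₀ + y·S₂) is 72·xy − 48·y² = 24·(3·x − 2·y)(y), vanishing at (x:y) = (2:3) and (1:0).
M₁ = 2·S₀ + 3·S₂ = [[9, 0], [-9, 0]] = 9·(1, -1)(1, 0)ᵀ and M₂ = S₀ = [[0, 18], [0, 6]] = 6·(3, 1)(0, 1)ᵀ, so take a₁ = (1, -1), b₁ = (1, 0), a₂ = (3, 1), b₂ = (0, 1).
Each slice is an integer combination of E₁ = a₁b₁ᵀ and E₂ = a₂b₂ᵀ: S₀ = 6·E₂, S₁ = 4·E₂, S₂ = 3·E₁ − 4·E₂; reading off coefficients, c₁ = (0, 0, 3) and c₂ = (6, 4, -4).
Hence T = (1, -1) ⊗ (1, 0) ⊗ (0, 0, 3) + (3, 1) ⊗ (0, 1) ⊗ (6, 4, -4), so rank(T) ≤ 2.
These bounds meet, so rank(T) = 2.

2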